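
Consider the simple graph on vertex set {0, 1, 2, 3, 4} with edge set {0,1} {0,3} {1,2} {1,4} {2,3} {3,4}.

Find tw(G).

2

A width-2 tree decomposition is:
Bags: B1 = {1, 2, 3}  B2 = {0, 1, 3}  B3 = {1, 3, 4}
Tree: B1–B2, B2–B3
The largest bag has 3 vertices, giving width 2; this decomposition certifies tw(G) ≤ 2. For the lower bound, G contains the cycle 3–2–1–0–3, so G is not a forest; only forests have treewidth ≤ 1, hence tw(G) ≥ 2. The upper and lower bounds meet at 2, so that is the treewidth.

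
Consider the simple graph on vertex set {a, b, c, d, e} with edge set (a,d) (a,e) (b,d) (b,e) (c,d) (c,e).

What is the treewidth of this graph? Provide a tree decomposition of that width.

Every bag has size at most 3, so the width is 3 − 1 = 2 and tw(G) ≤ 2. Since e–b–d–a–e is a cycle in G, G is not acyclic. Forests are exactly the graphs of treewidth ≤ 1, so tw(G) ≥ 2. Therefore the treewidth is 2.

Treewidth 2.
One optimal decomposition is:
Bags: B1 = {b, d, e}  B2 = {a, d, e}  B3 = {c, d, e}
Tree: B1–B2, B2–B3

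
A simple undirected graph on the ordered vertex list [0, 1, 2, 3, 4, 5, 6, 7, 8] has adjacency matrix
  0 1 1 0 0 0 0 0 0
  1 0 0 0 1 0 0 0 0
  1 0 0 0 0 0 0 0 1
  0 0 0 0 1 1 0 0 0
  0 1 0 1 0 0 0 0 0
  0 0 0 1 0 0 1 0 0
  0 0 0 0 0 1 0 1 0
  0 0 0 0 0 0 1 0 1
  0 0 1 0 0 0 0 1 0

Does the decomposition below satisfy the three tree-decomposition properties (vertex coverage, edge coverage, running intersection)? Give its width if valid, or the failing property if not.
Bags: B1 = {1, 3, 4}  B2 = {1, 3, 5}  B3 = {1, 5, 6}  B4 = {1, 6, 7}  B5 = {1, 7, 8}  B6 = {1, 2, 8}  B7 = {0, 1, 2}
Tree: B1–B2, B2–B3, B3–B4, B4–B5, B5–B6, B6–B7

Yes; width 2.

Every vertex of G appears in some bag (union = {0, 1, 2, 3, 4, 5, 6, 7, 8}); every edge is covered by a bag; and for each vertex v the set of bags containing v is connected in the bag tree. The decomposition is therefore valid. The largest bag has 3 vertices, so the width is 2.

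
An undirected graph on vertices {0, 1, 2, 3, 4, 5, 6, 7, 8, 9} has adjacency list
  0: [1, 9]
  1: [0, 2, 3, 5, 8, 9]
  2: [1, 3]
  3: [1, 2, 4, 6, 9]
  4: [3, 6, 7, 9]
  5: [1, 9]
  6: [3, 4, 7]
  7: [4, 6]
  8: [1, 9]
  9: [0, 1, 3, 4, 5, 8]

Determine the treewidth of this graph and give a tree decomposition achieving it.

Treewidth 2.
One such decomposition:
Bags: B1 = {3, 4, 9}  B2 = {1, 3, 9}  B3 = {1, 8, 9}  B4 = {3, 4, 6}  B5 = {0, 1, 9}  B6 = {1, 2, 3}  B7 = {4, 6, 7}  B8 = {1, 5, 9}
Tree: B1–B2, B2–B3, B1–B4, B2–B5, B2–B6, B4–B7, B3–B8

Each bag holds 3 vertices, so the decomposition has width 2, which upper-bounds the treewidth. On the other hand G contains the 3-clique {0, 1, 9}. A clique must lie in a single bag of any decomposition, so no decomposition can have width below 2. Combining the bounds, tw(G) = 2.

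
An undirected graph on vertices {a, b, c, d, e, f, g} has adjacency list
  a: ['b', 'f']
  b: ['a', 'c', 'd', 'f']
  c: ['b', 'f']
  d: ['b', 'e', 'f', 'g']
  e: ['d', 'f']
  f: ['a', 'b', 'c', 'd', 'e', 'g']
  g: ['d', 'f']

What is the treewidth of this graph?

2

A width-2 tree decomposition is:
Bags: B1 = {b, d, f}  B2 = {d, f, g}  B3 = {d, e, f}  B4 = {a, b, f}  B5 = {b, c, f}
Tree: B1–B2, B1–B3, B1–B4, B1–B5
The largest bag has 3 vertices, giving width 2; this decomposition certifies tw(G) ≤ 2. On the other hand G contains the 3-clique {d, f, g}. A clique must lie in a single bag of any decomposition, so no decomposition can have width below 2. Therefore the treewidth is 2.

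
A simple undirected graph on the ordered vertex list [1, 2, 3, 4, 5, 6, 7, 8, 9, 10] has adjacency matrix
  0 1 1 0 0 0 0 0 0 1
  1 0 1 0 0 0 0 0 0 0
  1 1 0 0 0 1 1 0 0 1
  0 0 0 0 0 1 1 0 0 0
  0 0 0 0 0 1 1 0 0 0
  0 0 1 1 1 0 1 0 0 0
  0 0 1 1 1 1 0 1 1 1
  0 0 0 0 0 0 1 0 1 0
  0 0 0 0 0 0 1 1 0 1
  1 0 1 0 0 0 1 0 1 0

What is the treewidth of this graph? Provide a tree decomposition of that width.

Treewidth 2.
One optimal decomposition is:
Bags: B1 = {4, 6, 7}  B2 = {3, 6, 7}  B3 = {3, 7, 10}  B4 = {7, 9, 10}  B5 = {7, 8, 9}  B6 = {1, 3, 10}  B7 = {5, 6, 7}  B8 = {1, 2, 3}
Tree: B1–B2, B2–B3, B3–B4, B4–B5, B3–B6, B1–B7, B6–B8

Every bag has size at most 3, so the width is 3 − 1 = 2 and tw(G) ≤ 2. For the lower bound, the 3 vertices {1, 2, 3} are pairwise adjacent, and any tree decomposition puts a clique entirely inside one bag — forcing width ≥ 2. Combining the bounds, tw(G) = 2.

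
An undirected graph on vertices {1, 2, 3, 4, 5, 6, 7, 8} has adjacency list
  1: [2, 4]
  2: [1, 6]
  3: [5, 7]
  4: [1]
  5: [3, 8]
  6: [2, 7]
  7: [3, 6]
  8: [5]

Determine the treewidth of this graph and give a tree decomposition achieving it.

Treewidth 1.
One optimal decomposition is:
Bags: B1 = {5, 8}  B2 = {3, 5}  B3 = {3, 7}  B4 = {6, 7}  B5 = {2, 6}  B6 = {1, 2}  B7 = {1, 4}
Tree: B1–B2, B2–B3, B3–B4, B4–B5, B5–B6, B6–B7

Every bag has size at most 2, so the width is 2 − 1 = 1 and tw(G) ≤ 1. Since G has at least one edge (e.g. 8–5), it is not an edgeless graph, so tw(G) ≥ 1. Therefore the treewidth is 1.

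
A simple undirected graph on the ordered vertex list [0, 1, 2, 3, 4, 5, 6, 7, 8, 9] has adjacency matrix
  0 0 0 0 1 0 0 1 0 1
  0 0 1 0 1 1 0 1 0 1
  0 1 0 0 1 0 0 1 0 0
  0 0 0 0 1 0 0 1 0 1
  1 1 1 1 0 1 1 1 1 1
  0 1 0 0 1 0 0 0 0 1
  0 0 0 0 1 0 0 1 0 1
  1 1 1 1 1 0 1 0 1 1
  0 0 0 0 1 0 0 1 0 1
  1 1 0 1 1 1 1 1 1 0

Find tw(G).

A width-3 tree decomposition is:
Bags: B1 = {3, 4, 7, 9}  B2 = {1, 4, 7, 9}  B3 = {1, 2, 4, 7}  B4 = {4, 6, 7, 9}  B5 = {4, 7, 8, 9}  B6 = {0, 4, 7, 9}  B7 = {1, 4, 5, 9}
Tree: B1–B2, B2–B3, B1–B4, B2–B5, B4–B6, B2–B7
The largest bag has 4 vertices, giving width 3; this decomposition certifies tw(G) ≤ 3. On the other hand G contains the 4-clique {1, 4, 5, 9}. A clique must lie in a single bag of any decomposition, so no decomposition can have width below 3. Combining the bounds, tw(G) = 3.

3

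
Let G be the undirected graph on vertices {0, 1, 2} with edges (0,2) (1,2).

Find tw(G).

A width-1 tree decomposition is:
Bags: B1 = {0, 2}  B2 = {1, 2}
Tree: B1–B2
Each bag holds 2 vertices, so the decomposition has width 1, which upper-bounds the treewidth. Since G has at least one edge (e.g. 0–2), it is not an edgeless graph, so tw(G) ≥ 1. Hence tw(G) = 1 exactly.

1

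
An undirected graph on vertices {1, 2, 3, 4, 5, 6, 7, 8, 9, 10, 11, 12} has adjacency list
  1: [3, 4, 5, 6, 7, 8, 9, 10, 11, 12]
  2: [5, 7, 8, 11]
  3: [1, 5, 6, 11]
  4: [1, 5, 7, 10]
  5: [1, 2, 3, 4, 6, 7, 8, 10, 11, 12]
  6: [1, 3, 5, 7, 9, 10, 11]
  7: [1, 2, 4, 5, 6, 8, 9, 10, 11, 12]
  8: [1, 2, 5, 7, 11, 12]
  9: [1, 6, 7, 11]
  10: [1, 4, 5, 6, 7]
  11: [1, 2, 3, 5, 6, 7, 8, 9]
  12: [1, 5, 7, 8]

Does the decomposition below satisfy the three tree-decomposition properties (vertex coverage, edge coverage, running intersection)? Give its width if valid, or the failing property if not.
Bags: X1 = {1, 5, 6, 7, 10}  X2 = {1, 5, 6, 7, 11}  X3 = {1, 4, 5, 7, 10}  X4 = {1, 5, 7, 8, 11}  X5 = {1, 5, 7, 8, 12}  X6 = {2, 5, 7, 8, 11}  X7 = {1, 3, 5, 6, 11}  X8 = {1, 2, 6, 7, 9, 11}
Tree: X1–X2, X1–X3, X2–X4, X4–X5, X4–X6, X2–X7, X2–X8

A tree decomposition must satisfy three properties: every vertex lies in some bag; for every edge, both endpoints lie together in some bag; and for every vertex, the bags containing it form a connected subtree. Here bags containing vertex 2 are not connected in the tree, so the decomposition is invalid.

No — bags containing vertex 2 are not connected in the tree.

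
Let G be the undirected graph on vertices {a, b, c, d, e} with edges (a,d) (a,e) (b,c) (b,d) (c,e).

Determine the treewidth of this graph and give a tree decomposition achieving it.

Treewidth 2.
One such decomposition:
Bags: B1 = {a, c, e}  B2 = {a, c, d}  B3 = {b, c, d}
Tree: B1–B2, B2–B3

Every bag has size at most 3, so the width is 3 − 1 = 2 and tw(G) ≤ 2. The edges c–e–a–d–b–c form a cycle, so G is not a tree and its treewidth is at least 2. Combining the bounds, tw(G) = 2.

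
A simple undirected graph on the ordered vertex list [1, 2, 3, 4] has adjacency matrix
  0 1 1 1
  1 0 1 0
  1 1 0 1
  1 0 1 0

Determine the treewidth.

2

A width-2 tree decomposition is:
Bags: B1 = {1, 3, 4}  B2 = {1, 2, 3}
Tree: B1–B2
The largest bag has 3 vertices, giving width 2; this decomposition certifies tw(G) ≤ 2. On the other hand G contains the 3-clique {1, 2, 3}. A clique must lie in a single bag of any decomposition, so no decomposition can have width below 2. Therefore the treewidth is 2.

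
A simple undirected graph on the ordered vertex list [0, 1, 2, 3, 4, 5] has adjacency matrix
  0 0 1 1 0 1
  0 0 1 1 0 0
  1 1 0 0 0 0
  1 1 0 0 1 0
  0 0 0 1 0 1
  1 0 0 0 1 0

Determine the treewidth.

A width-2 tree decomposition is:
Bags: B1 = {0, 1, 2}  B2 = {0, 1, 3}  B3 = {0, 3, 5}  B4 = {3, 4, 5}
Tree: B1–B2, B2–B3, B3–B4
Every bag has size at most 3, so the width is 3 − 1 = 2 and tw(G) ≤ 2. The edges 2–1–3–0–2 form a cycle, so G is not a tree and its treewidth is at least 2. Combining the bounds, tw(G) = 2.

2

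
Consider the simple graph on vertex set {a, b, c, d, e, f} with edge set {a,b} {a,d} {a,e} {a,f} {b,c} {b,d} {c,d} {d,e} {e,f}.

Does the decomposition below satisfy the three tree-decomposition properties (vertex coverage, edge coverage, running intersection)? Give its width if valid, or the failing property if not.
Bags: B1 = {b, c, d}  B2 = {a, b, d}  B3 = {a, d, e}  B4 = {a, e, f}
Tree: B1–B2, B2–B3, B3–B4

Every vertex of G appears in some bag (union = {a, b, c, d, e, f}); every edge is covered by a bag; and for each vertex v the set of bags containing v is connected in the bag tree. The decomposition is therefore valid. The largest bag has 3 vertices, so the width is 2.

Yes; width 2.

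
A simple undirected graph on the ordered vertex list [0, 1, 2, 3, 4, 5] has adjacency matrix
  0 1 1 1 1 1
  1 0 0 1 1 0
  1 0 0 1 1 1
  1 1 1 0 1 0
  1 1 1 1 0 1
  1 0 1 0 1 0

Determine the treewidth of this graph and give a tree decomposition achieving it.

Every bag has size at most 4, so the width is 4 − 1 = 3 and tw(G) ≤ 3. On the other hand G contains the 4-clique {0, 1, 3, 4}. A clique must lie in a single bag of any decomposition, so no decomposition can have width below 3. Hence tw(G) = 3 exactly.

Treewidth 3.
Bags: B1 = {0, 1, 3, 4}  B2 = {0, 2, 3, 4}  B3 = {0, 2, 4, 5}
Tree: B1–B2, B2–B3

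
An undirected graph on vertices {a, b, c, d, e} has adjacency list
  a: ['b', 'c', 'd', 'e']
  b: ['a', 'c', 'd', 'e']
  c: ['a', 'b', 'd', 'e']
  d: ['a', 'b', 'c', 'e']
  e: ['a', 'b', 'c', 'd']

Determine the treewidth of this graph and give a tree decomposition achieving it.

Treewidth 4.
One such decomposition:
Bags: B1 = {a, b, c, d, e}
Tree: (single bag)

A single bag containing all 5 vertices is trivially a valid decomposition of width 4. For the lower bound, the 5 vertices {a, b, c, d, e} are pairwise adjacent, and any tree decomposition puts a clique entirely inside one bag — forcing width ≥ 4. The upper and lower bounds meet at 4, so that is the treewidth.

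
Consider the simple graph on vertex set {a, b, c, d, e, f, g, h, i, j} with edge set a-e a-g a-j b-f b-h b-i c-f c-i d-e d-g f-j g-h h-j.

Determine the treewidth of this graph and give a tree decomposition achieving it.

Each bag holds 3 vertices, so the decomposition has width 2, which upper-bounds the treewidth. Since e–d–g–a–e is a cycle in G, G is not acyclic. Forests are exactly the graphs of treewidth ≤ 1, so tw(G) ≥ 2. Combining the bounds, tw(G) = 2.

Treewidth 2.
Bags: B1 = {a, d, e}  B2 = {a, d, g}  B3 = {a, g, j}  B4 = {g, h, j}  B5 = {f, h, j}  B6 = {b, f, h}  B7 = {b, c, f}  B8 = {b, c, i}
Tree: B1–B2, B2–B3, B3–B4, B4–B5, B5–B6, B6–B7, B7–B8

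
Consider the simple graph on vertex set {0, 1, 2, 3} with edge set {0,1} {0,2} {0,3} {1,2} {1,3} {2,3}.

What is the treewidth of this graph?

A width-3 tree decomposition is:
Bags: B1 = {0, 1, 2, 3}
Tree: (single bag)
A single bag containing all 4 vertices is trivially a valid decomposition of width 3. For the lower bound, the 4 vertices {0, 1, 2, 3} are pairwise adjacent, and any tree decomposition puts a clique entirely inside one bag — forcing width ≥ 3. Hence tw(G) = 3 exactly.

3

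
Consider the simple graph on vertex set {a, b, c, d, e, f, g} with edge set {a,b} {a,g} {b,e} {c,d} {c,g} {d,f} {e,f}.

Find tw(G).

A width-2 tree decomposition is:
Bags: B1 = {a, b, e}  B2 = {a, e, g}  B3 = {c, e, g}  B4 = {c, d, e}  B5 = {d, e, f}
Tree: B1–B2, B2–B3, B3–B4, B4–B5
Each bag holds 3 vertices, so the decomposition has width 2, which upper-bounds the treewidth. Since e–b–a–g–c–d–f–e is a cycle in G, G is not acyclic. Forests are exactly the graphs of treewidth ≤ 1, so tw(G) ≥ 2. Hence tw(G) = 2 exactly.

2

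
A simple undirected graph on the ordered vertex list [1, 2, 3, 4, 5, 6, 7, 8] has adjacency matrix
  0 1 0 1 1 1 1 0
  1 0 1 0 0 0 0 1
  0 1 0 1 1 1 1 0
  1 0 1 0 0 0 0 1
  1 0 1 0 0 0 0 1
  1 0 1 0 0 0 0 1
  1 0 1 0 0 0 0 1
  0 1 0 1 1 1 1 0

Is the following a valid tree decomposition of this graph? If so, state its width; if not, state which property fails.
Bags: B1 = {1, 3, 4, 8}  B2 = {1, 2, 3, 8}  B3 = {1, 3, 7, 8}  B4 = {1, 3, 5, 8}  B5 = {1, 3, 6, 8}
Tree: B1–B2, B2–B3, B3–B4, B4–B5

Every vertex of G appears in some bag (union = {1, 2, 3, 4, 5, 6, 7, 8}); every edge is covered by a bag; and for each vertex v the set of bags containing v is connected in the bag tree. The decomposition is therefore valid. The largest bag has 4 vertices, so the width is 3.

Yes; width 3.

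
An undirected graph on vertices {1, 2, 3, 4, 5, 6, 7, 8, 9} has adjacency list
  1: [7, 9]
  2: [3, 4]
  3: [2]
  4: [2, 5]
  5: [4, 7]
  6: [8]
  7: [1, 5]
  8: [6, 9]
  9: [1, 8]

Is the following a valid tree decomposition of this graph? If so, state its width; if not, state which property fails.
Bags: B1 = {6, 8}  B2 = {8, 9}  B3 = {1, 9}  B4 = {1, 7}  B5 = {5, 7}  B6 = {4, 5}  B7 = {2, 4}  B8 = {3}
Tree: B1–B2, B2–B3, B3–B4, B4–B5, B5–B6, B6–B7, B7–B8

A tree decomposition must satisfy three properties: every vertex lies in some bag; for every edge, both endpoints lie together in some bag; and for every vertex, the bags containing it form a connected subtree. Here edge (2,3) lies in no bag, so the decomposition is invalid.

No — edge (2,3) lies in no bag.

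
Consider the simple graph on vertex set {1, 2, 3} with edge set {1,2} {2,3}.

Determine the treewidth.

A width-1 tree decomposition is:
Bags: B1 = {2, 3}  B2 = {1, 2}
Tree: B1–B2
The largest bag has 2 vertices, giving width 1; this decomposition certifies tw(G) ≤ 1. Since G has at least one edge (e.g. 2–3), it is not an edgeless graph, so tw(G) ≥ 1. Combining the bounds, tw(G) = 1.

1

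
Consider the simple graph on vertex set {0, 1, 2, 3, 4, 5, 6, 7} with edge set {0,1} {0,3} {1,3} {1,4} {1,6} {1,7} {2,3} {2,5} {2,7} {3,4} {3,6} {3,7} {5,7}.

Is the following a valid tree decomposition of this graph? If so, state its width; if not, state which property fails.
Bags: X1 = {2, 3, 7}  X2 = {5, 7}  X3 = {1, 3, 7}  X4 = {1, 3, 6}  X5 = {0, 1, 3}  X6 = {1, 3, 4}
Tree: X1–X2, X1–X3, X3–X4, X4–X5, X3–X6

A tree decomposition must satisfy three properties: every vertex lies in some bag; for every edge, both endpoints lie together in some bag; and for every vertex, the bags containing it form a connected subtree. Here edge (2,5) lies in no bag, so the decomposition is invalid.

No — edge (2,5) lies in no bag.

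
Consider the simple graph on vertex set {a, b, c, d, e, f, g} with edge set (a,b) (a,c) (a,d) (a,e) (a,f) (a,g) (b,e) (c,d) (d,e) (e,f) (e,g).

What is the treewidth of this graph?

2

A width-2 tree decomposition is:
Bags: B1 = {a, d, e}  B2 = {a, c, d}  B3 = {a, e, g}  B4 = {a, b, e}  B5 = {a, e, f}
Tree: B1–B2, B1–B3, B3–B4, B3–B5
Every bag has size at most 3, so the width is 3 − 1 = 2 and tw(G) ≤ 2. For the lower bound, the 3 vertices {a, d, e} are pairwise adjacent, and any tree decomposition puts a clique entirely inside one bag — forcing width ≥ 2. Combining the bounds, tw(G) = 2.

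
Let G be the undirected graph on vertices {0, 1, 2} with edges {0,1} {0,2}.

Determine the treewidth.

1

A width-1 tree decomposition is:
Bags: B1 = {0, 1}  B2 = {0, 2}
Tree: B1–B2
The largest bag has 2 vertices, giving width 1; this decomposition certifies tw(G) ≤ 1. Any graph with an edge has treewidth ≥ 1, and G has the edge 0–1. The upper and lower bounds meet at 1, so that is the treewidth.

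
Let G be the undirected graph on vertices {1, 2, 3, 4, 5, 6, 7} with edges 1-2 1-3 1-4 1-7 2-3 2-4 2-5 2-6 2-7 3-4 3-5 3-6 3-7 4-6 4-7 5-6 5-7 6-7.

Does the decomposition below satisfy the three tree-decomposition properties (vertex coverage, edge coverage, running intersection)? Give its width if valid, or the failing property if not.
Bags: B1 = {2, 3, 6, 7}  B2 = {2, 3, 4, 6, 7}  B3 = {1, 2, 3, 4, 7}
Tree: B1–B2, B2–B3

No — vertex 5 appears in no bag.

A tree decomposition must satisfy three properties: every vertex lies in some bag; for every edge, both endpoints lie together in some bag; and for every vertex, the bags containing it form a connected subtree. Here vertex 5 appears in no bag, so the decomposition is invalid.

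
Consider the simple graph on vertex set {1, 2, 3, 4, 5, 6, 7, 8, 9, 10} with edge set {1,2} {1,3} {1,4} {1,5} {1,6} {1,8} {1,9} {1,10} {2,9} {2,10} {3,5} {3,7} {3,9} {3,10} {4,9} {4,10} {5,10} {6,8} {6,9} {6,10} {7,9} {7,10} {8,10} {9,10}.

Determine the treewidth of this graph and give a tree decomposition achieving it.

Every bag has size at most 4, so the width is 4 − 1 = 3 and tw(G) ≤ 3. On the other hand G contains the 4-clique {1, 6, 8, 10}. A clique must lie in a single bag of any decomposition, so no decomposition can have width below 3. Combining the bounds, tw(G) = 3.

Treewidth 3.
One such decomposition:
Bags: B1 = {1, 3, 9, 10}  B2 = {1, 6, 9, 10}  B3 = {1, 4, 9, 10}  B4 = {1, 3, 5, 10}  B5 = {1, 2, 9, 10}  B6 = {3, 7, 9, 10}  B7 = {1, 6, 8, 10}
Tree: B1–B2, B2–B3, B1–B4, B2–B5, B1–B6, B2–B7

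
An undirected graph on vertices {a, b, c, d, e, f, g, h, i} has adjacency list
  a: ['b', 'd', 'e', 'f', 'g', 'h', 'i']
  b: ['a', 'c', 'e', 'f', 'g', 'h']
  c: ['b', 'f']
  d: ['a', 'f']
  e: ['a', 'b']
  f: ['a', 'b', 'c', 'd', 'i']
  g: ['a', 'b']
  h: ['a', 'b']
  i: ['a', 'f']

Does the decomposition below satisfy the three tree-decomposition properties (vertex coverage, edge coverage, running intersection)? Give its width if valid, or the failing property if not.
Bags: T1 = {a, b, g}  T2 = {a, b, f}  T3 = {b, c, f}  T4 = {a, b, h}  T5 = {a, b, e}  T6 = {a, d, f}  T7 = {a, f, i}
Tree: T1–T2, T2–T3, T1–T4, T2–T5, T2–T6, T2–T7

Vertex coverage: the bags together contain {a, b, c, d, e, f, g, h, i}, the full vertex set. Edge coverage: each edge of G has both endpoints in at least one bag. Running intersection: for every vertex, the bags containing it form a connected subtree. All three properties hold, so this is a valid tree decomposition of width max|bag| − 1 = 2, and hence tw(G) ≤ 2.

Yes; width 2.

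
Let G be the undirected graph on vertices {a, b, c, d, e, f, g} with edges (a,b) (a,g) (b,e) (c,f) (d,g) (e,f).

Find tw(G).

A width-1 tree decomposition is:
Bags: B1 = {c, f}  B2 = {e, f}  B3 = {b, e}  B4 = {a, b}  B5 = {a, g}  B6 = {d, g}
Tree: B1–B2, B2–B3, B3–B4, B4–B5, B5–B6
Each bag holds 2 vertices, so the decomposition has width 1, which upper-bounds the treewidth. Any graph with an edge has treewidth ≥ 1, and G has the edge c–f. Therefore the treewidth is 1.

1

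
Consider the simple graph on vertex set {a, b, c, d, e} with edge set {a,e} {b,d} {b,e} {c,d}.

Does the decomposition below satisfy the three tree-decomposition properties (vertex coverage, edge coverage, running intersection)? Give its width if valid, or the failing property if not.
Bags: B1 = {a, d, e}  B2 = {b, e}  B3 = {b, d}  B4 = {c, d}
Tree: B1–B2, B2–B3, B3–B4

A tree decomposition must satisfy three properties: every vertex lies in some bag; for every edge, both endpoints lie together in some bag; and for every vertex, the bags containing it form a connected subtree. Here bags containing vertex d are not connected in the tree, so the decomposition is invalid.

No — bags containing vertex d are not connected in the tree.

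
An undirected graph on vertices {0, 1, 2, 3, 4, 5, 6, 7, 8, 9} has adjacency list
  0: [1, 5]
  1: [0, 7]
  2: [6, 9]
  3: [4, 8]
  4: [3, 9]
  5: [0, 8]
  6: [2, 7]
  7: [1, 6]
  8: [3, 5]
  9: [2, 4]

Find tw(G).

2

A width-2 tree decomposition is:
Bags: B1 = {1, 6, 7}  B2 = {1, 2, 6}  B3 = {1, 2, 9}  B4 = {1, 4, 9}  B5 = {1, 3, 4}  B6 = {1, 3, 8}  B7 = {1, 5, 8}  B8 = {0, 1, 5}
Tree: B1–B2, B2–B3, B3–B4, B4–B5, B5–B6, B6–B7, B7–B8
Every bag has size at most 3, so the width is 3 − 1 = 2 and tw(G) ≤ 2. The edges 1–7–6–2–9–4–3–8–5–0–1 form a cycle, so G is not a tree and its treewidth is at least 2. Hence tw(G) = 2 exactly.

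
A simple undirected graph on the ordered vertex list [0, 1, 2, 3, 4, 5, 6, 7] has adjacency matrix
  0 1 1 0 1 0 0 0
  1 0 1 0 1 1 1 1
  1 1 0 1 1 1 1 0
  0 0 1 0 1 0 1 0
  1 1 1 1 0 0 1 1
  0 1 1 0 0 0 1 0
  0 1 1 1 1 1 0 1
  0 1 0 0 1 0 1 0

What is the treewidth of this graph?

3

A width-3 tree decomposition is:
Bags: B1 = {1, 2, 4, 6}  B2 = {1, 2, 5, 6}  B3 = {2, 3, 4, 6}  B4 = {1, 4, 6, 7}  B5 = {0, 1, 2, 4}
Tree: B1–B2, B1–B3, B1–B4, B1–B5
Every bag has size at most 4, so the width is 4 − 1 = 3 and tw(G) ≤ 3. Conversely, {0, 1, 2, 4} is a clique of size 4, and the vertices of any clique must share a bag in every tree decomposition; so some bag has ≥ 4 vertices and tw(G) ≥ 3. The upper and lower bounds meet at 3, so that is the treewidth.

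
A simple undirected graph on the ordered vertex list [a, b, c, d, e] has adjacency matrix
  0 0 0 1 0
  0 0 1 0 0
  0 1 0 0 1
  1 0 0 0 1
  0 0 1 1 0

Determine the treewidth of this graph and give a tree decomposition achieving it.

Treewidth 1.
Bags: B1 = {a, d}  B2 = {d, e}  B3 = {c, e}  B4 = {b, c}
Tree: B1–B2, B2–B3, B3–B4

Each bag holds 2 vertices, so the decomposition has width 1, which upper-bounds the treewidth. Since G has at least one edge (e.g. a–d), it is not an edgeless graph, so tw(G) ≥ 1. Combining the bounds, tw(G) = 1.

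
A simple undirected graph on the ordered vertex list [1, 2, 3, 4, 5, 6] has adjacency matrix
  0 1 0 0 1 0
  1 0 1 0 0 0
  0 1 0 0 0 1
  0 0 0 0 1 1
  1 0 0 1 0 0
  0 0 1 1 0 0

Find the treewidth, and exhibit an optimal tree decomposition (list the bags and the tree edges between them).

Every bag has size at most 3, so the width is 3 − 1 = 2 and tw(G) ≤ 2. Since 1–2–3–6–4–5–1 is a cycle in G, G is not acyclic. Forests are exactly the graphs of treewidth ≤ 1, so tw(G) ≥ 2. Hence tw(G) = 2 exactly.

Treewidth 2.
Bags: B1 = {1, 2, 3}  B2 = {1, 3, 6}  B3 = {1, 4, 6}  B4 = {1, 4, 5}
Tree: B1–B2, B2–B3, B3–B4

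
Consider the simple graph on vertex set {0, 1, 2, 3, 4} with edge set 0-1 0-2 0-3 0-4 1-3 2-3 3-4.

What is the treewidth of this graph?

A width-2 tree decomposition is:
Bags: B1 = {0, 1, 3}  B2 = {0, 3, 4}  B3 = {0, 2, 3}
Tree: B1–B2, B1–B3
The largest bag has 3 vertices, giving width 2; this decomposition certifies tw(G) ≤ 2. On the other hand G contains the 3-clique {0, 1, 3}. A clique must lie in a single bag of any decomposition, so no decomposition can have width below 2. Hence tw(G) = 2 exactly.

2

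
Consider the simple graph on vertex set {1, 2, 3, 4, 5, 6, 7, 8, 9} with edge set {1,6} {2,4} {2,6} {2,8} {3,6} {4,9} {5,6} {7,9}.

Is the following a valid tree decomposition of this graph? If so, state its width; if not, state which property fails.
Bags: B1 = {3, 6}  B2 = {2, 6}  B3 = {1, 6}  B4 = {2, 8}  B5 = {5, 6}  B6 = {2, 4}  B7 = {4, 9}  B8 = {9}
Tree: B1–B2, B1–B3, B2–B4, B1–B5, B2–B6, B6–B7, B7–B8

No — vertex 7 appears in no bag.

A tree decomposition must satisfy three properties: every vertex lies in some bag; for every edge, both endpoints lie together in some bag; and for every vertex, the bags containing it form a connected subtree. Here vertex 7 appears in no bag, so the decomposition is invalid.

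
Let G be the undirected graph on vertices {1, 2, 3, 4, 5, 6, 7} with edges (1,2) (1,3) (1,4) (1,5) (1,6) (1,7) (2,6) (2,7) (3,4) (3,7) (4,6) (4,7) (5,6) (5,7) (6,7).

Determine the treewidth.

A width-3 tree decomposition is:
Bags: B1 = {1, 2, 6, 7}  B2 = {1, 4, 6, 7}  B3 = {1, 5, 6, 7}  B4 = {1, 3, 4, 7}
Tree: B1–B2, B1–B3, B2–B4
Every bag has size at most 4, so the width is 4 − 1 = 3 and tw(G) ≤ 3. For the lower bound, the 4 vertices {1, 3, 4, 7} are pairwise adjacent, and any tree decomposition puts a clique entirely inside one bag — forcing width ≥ 3. Therefore the treewidth is 3.

3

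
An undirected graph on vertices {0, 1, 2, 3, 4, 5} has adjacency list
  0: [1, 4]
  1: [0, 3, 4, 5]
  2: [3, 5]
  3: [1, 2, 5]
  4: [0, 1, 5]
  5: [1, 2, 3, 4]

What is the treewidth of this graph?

A width-2 tree decomposition is:
Bags: B1 = {1, 4, 5}  B2 = {1, 3, 5}  B3 = {0, 1, 4}  B4 = {2, 3, 5}
Tree: B1–B2, B1–B3, B2–B4
The largest bag has 3 vertices, giving width 2; this decomposition certifies tw(G) ≤ 2. On the other hand G contains the 3-clique {1, 3, 5}. A clique must lie in a single bag of any decomposition, so no decomposition can have width below 2. Hence tw(G) = 2 exactly.

2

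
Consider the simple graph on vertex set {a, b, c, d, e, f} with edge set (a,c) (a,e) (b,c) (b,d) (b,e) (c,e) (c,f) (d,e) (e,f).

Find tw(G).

2

A width-2 tree decomposition is:
Bags: B1 = {b, c, e}  B2 = {c, e, f}  B3 = {b, d, e}  B4 = {a, c, e}
Tree: B1–B2, B1–B3, B2–B4
The largest bag has 3 vertices, giving width 2; this decomposition certifies tw(G) ≤ 2. On the other hand G contains the 3-clique {b, d, e}. A clique must lie in a single bag of any decomposition, so no decomposition can have width below 2. Combining the bounds, tw(G) = 2.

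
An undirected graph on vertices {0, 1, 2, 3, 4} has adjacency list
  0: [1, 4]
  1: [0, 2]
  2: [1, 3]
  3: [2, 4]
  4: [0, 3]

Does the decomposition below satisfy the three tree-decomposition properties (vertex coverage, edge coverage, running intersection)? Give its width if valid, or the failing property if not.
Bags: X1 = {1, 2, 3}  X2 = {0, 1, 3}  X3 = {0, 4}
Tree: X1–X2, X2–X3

No — edge (3,4) lies in no bag.

A tree decomposition must satisfy three properties: every vertex lies in some bag; for every edge, both endpoints lie together in some bag; and for every vertex, the bags containing it form a connected subtree. Here edge (3,4) lies in no bag, so the decomposition is invalid.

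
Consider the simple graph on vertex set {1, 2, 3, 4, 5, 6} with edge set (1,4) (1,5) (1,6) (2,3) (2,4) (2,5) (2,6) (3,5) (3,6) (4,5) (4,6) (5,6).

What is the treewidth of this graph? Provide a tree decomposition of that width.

Treewidth 3.
One such decomposition:
Bags: B1 = {2, 4, 5, 6}  B2 = {2, 3, 5, 6}  B3 = {1, 4, 5, 6}
Tree: B1–B2, B1–B3

The largest bag has 4 vertices, giving width 3; this decomposition certifies tw(G) ≤ 3. Conversely, {1, 4, 5, 6} is a clique of size 4, and the vertices of any clique must share a bag in every tree decomposition; so some bag has ≥ 4 vertices and tw(G) ≥ 3. Hence tw(G) = 3 exactly.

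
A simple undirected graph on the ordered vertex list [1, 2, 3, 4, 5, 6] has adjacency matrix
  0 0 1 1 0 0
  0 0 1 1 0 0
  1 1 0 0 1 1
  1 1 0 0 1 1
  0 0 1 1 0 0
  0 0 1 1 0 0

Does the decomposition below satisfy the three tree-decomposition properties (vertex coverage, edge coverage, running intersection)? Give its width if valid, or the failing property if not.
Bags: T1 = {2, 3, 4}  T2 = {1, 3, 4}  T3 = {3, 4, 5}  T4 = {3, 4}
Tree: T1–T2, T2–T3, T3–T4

No — vertex 6 appears in no bag.

A tree decomposition must satisfy three properties: every vertex lies in some bag; for every edge, both endpoints lie together in some bag; and for every vertex, the bags containing it form a connected subtree. Here vertex 6 appears in no bag, so the decomposition is invalid.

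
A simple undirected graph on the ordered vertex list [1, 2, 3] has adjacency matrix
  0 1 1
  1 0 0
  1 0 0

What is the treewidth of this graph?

A width-1 tree decomposition is:
Bags: B1 = {1, 3}  B2 = {1, 2}
Tree: B1–B2
Each bag holds 2 vertices, so the decomposition has width 1, which upper-bounds the treewidth. Any graph with an edge has treewidth ≥ 1, and G has the edge 1–3. Hence tw(G) = 1 exactly.

1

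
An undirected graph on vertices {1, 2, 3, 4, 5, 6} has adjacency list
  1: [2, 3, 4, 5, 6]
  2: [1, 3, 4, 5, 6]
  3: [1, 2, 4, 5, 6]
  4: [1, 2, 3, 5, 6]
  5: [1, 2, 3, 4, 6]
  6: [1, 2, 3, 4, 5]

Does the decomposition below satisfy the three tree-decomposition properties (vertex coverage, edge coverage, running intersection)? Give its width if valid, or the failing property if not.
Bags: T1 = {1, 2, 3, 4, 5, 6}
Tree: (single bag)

Yes; width 5.

Every vertex of G appears in some bag (union = {1, 2, 3, 4, 5, 6}); every edge is covered by a bag; and for each vertex v the set of bags containing v is connected in the bag tree. The decomposition is therefore valid. The largest bag has 6 vertices, so the width is 5.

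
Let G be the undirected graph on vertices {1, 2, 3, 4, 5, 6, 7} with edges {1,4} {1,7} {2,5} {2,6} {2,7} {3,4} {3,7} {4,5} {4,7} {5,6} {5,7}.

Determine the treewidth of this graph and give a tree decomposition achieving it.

Each bag holds 3 vertices, so the decomposition has width 2, which upper-bounds the treewidth. For the lower bound, the 3 vertices {2, 5, 6} are pairwise adjacent, and any tree decomposition puts a clique entirely inside one bag — forcing width ≥ 2. Combining the bounds, tw(G) = 2.

Treewidth 2.
One such decomposition:
Bags: B1 = {4, 5, 7}  B2 = {2, 5, 7}  B3 = {2, 5, 6}  B4 = {1, 4, 7}  B5 = {3, 4, 7}
Tree: B1–B2, B2–B3, B1–B4, B4–B5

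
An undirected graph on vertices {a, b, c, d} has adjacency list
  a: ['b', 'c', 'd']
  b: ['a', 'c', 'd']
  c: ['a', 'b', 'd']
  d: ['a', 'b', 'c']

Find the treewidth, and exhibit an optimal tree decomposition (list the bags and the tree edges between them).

With just one bag of size 4, the width is 4 − 1 = 3, so tw(G) ≤ 3. On the other hand G contains the 4-clique {a, b, c, d}. A clique must lie in a single bag of any decomposition, so no decomposition can have width below 3. Therefore the treewidth is 3.

Treewidth 3.
One such decomposition:
Bags: B1 = {a, b, c, d}
Tree: (single bag)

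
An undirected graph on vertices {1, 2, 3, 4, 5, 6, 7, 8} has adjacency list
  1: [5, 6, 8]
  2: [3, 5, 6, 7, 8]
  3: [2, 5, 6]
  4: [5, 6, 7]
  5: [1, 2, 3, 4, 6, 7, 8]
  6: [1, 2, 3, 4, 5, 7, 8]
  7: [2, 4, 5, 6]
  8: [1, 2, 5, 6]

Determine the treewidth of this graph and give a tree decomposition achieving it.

Treewidth 3.
One such decomposition:
Bags: B1 = {2, 3, 5, 6}  B2 = {2, 5, 6, 8}  B3 = {2, 5, 6, 7}  B4 = {4, 5, 6, 7}  B5 = {1, 5, 6, 8}
Tree: B1–B2, B1–B3, B3–B4, B2–B5

Every bag has size at most 4, so the width is 4 − 1 = 3 and tw(G) ≤ 3. On the other hand G contains the 4-clique {1, 5, 6, 8}. A clique must lie in a single bag of any decomposition, so no decomposition can have width below 3. Therefore the treewidth is 3.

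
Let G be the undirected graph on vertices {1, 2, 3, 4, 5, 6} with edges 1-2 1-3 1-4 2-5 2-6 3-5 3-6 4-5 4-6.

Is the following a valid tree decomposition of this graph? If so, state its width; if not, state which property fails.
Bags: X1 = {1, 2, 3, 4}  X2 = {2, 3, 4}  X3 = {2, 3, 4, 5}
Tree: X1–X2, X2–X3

A tree decomposition must satisfy three properties: every vertex lies in some bag; for every edge, both endpoints lie together in some bag; and for every vertex, the bags containing it form a connected subtree. Here vertex 6 appears in no bag, so the decomposition is invalid.

No — vertex 6 appears in no bag.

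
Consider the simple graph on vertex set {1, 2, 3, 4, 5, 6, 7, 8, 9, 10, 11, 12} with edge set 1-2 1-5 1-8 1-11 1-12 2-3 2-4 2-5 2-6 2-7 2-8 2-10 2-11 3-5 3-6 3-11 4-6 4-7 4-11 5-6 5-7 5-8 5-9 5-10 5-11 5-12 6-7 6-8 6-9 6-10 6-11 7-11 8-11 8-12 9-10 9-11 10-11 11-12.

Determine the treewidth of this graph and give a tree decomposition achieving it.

Every bag has size at most 5, so the width is 5 − 1 = 4 and tw(G) ≤ 4. On the other hand G contains the 5-clique {2, 4, 6, 7, 11}. A clique must lie in a single bag of any decomposition, so no decomposition can have width below 4. The upper and lower bounds meet at 4, so that is the treewidth.

Treewidth 4.
One such decomposition:
Bags: B1 = {2, 5, 6, 7, 11}  B2 = {2, 5, 6, 10, 11}  B3 = {2, 5, 6, 8, 11}  B4 = {5, 6, 9, 10, 11}  B5 = {2, 3, 5, 6, 11}  B6 = {1, 2, 5, 8, 11}  B7 = {2, 4, 6, 7, 11}  B8 = {1, 5, 8, 11, 12}
Tree: B1–B2, B2–B3, B2–B4, B1–B5, B3–B6, B1–B7, B6–B8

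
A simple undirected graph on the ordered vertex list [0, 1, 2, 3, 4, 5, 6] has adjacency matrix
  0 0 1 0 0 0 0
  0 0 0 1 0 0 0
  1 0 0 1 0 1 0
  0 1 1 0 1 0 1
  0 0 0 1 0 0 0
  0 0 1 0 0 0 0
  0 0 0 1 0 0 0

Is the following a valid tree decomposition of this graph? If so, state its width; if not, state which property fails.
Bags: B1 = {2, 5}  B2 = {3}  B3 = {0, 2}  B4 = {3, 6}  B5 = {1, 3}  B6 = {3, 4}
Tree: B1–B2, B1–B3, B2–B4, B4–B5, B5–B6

A tree decomposition must satisfy three properties: every vertex lies in some bag; for every edge, both endpoints lie together in some bag; and for every vertex, the bags containing it form a connected subtree. Here edge (2,3) lies in no bag, so the decomposition is invalid.

No — edge (2,3) lies in no bag.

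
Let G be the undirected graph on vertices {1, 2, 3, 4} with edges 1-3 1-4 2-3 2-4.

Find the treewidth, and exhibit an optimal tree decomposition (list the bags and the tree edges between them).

The largest bag has 3 vertices, giving width 2; this decomposition certifies tw(G) ≤ 2. Since 3–1–4–2–3 is a cycle in G, G is not acyclic. Forests are exactly the graphs of treewidth ≤ 1, so tw(G) ≥ 2. Combining the bounds, tw(G) = 2.

Treewidth 2.
Bags: B1 = {1, 3, 4}  B2 = {2, 3, 4}
Tree: B1–B2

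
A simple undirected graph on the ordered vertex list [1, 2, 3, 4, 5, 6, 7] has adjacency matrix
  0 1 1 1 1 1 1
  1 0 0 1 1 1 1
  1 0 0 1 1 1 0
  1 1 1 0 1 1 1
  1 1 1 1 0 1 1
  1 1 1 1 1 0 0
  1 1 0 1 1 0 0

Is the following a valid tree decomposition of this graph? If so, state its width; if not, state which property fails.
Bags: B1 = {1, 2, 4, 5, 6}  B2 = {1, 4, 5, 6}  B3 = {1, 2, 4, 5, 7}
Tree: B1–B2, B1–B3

A tree decomposition must satisfy three properties: every vertex lies in some bag; for every edge, both endpoints lie together in some bag; and for every vertex, the bags containing it form a connected subtree. Here vertex 3 appears in no bag, so the decomposition is invalid.

No — vertex 3 appears in no bag.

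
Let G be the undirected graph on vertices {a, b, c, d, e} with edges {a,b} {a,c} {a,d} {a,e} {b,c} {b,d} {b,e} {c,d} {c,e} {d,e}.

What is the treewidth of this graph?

A width-4 tree decomposition is:
Bags: B1 = {a, b, c, d, e}
Tree: (single bag)
With just one bag of size 5, the width is 5 − 1 = 4, so tw(G) ≤ 4. Conversely, {a, b, c, d, e} is a clique of size 5, and the vertices of any clique must share a bag in every tree decomposition; so some bag has ≥ 5 vertices and tw(G) ≥ 4. The upper and lower bounds meet at 4, so that is the treewidth.

4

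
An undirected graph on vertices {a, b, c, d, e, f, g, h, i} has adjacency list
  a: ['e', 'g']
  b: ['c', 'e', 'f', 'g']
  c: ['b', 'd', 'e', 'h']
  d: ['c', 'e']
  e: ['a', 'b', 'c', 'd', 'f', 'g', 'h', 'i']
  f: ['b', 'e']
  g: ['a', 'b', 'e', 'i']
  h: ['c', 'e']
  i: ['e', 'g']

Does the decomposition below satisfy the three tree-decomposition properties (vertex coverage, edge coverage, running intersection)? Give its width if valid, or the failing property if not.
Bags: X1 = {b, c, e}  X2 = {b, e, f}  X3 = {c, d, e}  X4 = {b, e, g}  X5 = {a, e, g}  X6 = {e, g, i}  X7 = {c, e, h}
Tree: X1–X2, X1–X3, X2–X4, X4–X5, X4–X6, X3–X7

Every vertex of G appears in some bag (union = {a, b, c, d, e, f, g, h, i}); every edge is covered by a bag; and for each vertex v the set of bags containing v is connected in the bag tree. The decomposition is therefore valid. The largest bag has 3 vertices, so the width is 2.

Yes; width 2.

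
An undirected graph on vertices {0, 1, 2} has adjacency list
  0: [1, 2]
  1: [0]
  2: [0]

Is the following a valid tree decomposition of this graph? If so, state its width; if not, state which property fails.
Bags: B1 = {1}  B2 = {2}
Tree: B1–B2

No — vertex 0 appears in no bag.

A tree decomposition must satisfy three properties: every vertex lies in some bag; for every edge, both endpoints lie together in some bag; and for every vertex, the bags containing it form a connected subtree. Here vertex 0 appears in no bag, so the decomposition is invalid.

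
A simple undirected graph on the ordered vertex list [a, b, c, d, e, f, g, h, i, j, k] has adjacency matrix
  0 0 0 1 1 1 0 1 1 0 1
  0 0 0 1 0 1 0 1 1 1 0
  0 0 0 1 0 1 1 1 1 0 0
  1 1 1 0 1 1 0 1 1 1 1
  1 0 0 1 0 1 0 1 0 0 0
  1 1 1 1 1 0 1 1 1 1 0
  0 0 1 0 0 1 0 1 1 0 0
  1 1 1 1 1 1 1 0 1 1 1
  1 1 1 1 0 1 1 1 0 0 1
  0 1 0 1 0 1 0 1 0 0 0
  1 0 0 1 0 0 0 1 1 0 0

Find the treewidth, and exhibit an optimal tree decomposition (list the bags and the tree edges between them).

Treewidth 4.
One optimal decomposition is:
Bags: B1 = {a, d, e, f, h}  B2 = {a, d, f, h, i}  B3 = {c, d, f, h, i}  B4 = {b, d, f, h, i}  B5 = {a, d, h, i, k}  B6 = {b, d, f, h, j}  B7 = {c, f, g, h, i}
Tree: B1–B2, B2–B3, B3–B4, B2–B5, B4–B6, B3–B7

Every bag has size at most 5, so the width is 5 − 1 = 4 and tw(G) ≤ 4. On the other hand G contains the 5-clique {b, d, f, h, j}. A clique must lie in a single bag of any decomposition, so no decomposition can have width below 4. The upper and lower bounds meet at 4, so that is the treewidth.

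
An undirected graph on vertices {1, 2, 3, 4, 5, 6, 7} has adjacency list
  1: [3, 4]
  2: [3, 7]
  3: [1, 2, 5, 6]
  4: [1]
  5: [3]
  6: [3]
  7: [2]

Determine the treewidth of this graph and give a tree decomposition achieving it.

Every bag has size at most 2, so the width is 2 − 1 = 1 and tw(G) ≤ 1. G has an edge, so its treewidth is at least 1. Hence tw(G) = 1 exactly.

Treewidth 1.
One optimal decomposition is:
Bags: B1 = {2, 3}  B2 = {3, 6}  B3 = {2, 7}  B4 = {1, 3}  B5 = {1, 4}  B6 = {3, 5}
Tree: B1–B2, B1–B3, B2–B4, B4–B5, B4–B6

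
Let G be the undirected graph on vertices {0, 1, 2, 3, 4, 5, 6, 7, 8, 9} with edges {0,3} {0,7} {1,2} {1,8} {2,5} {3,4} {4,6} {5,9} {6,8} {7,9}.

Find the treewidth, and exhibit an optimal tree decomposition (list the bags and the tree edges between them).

The largest bag has 3 vertices, giving width 2; this decomposition certifies tw(G) ≤ 2. For the lower bound, G contains the cycle 3–0–7–9–5–2–1–8–6–4–3, so G is not a forest; only forests have treewidth ≤ 1, hence tw(G) ≥ 2. The upper and lower bounds meet at 2, so that is the treewidth.

Treewidth 2.
Bags: B1 = {0, 3, 7}  B2 = {3, 7, 9}  B3 = {3, 5, 9}  B4 = {2, 3, 5}  B5 = {1, 2, 3}  B6 = {1, 3, 8}  B7 = {3, 6, 8}  B8 = {3, 4, 6}
Tree: B1–B2, B2–B3, B3–B4, B4–B5, B5–B6, B6–B7, B7–B8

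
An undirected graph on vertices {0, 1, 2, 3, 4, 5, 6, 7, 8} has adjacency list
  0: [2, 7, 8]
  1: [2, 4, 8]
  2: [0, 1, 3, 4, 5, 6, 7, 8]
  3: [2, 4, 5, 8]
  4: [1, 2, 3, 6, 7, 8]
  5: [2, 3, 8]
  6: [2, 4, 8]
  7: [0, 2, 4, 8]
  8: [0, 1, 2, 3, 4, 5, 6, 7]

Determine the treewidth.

A width-3 tree decomposition is:
Bags: B1 = {2, 4, 7, 8}  B2 = {0, 2, 7, 8}  B3 = {2, 3, 4, 8}  B4 = {1, 2, 4, 8}  B5 = {2, 3, 5, 8}  B6 = {2, 4, 6, 8}
Tree: B1–B2, B1–B3, B1–B4, B3–B5, B1–B6
The largest bag has 4 vertices, giving width 3; this decomposition certifies tw(G) ≤ 3. On the other hand G contains the 4-clique {0, 2, 7, 8}. A clique must lie in a single bag of any decomposition, so no decomposition can have width below 3. Combining the bounds, tw(G) = 3.

3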